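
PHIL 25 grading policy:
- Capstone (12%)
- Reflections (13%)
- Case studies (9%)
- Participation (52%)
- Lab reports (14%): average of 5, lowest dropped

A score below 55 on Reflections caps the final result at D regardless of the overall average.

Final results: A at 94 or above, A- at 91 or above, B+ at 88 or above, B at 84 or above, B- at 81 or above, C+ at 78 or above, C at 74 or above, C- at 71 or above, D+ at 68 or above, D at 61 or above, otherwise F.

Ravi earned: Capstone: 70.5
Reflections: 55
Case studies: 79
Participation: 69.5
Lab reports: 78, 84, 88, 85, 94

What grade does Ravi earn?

C-

Lab reports: drop 78 → average of remaining 4 = 351/4 = 87.75
Reflections score 55 ≥ 55: minimum met.
Weighted total:
  Capstone 70.5 × 0.12 = 8.46
  Reflections 55 × 0.13 = 7.15
  Case studies 79 × 0.09 = 7.11
  Participation 69.5 × 0.52 = 36.14
  Lab reports 87.75 × 0.14 = 12.285
Sum = 71.145
71.145 is ≥ 71 and < 74 → C-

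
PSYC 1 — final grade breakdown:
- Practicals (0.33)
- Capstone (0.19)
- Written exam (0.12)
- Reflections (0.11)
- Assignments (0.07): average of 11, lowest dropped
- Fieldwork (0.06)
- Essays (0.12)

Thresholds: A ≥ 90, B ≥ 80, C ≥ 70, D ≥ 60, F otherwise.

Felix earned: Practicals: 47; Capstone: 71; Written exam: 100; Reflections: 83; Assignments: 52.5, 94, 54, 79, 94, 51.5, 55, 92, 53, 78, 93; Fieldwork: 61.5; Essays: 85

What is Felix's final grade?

Assignments: drop 51.5 → average of remaining 10 = 744.5/10 = 74.45
Weighted total:
  Practicals 47 × 0.33 = 15.51
  Capstone 71 × 0.19 = 13.49
  Written exam 100 × 0.12 = 12
  Reflections 83 × 0.11 = 9.13
  Assignments 74.45 × 0.07 = 5.2115
  Fieldwork 61.5 × 0.06 = 3.69
  Essays 85 × 0.12 = 10.2
Sum = 69.2315
69.2315 is ≥ 60 and < 70 → D

D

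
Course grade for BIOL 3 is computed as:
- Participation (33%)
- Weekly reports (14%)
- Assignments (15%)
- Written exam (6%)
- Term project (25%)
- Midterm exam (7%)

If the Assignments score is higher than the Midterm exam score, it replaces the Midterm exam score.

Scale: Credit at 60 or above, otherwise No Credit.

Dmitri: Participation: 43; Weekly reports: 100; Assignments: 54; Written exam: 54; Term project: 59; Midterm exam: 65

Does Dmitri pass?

No Credit

Assignments (54) ≤ Midterm exam (65), so Midterm exam stays at 65.
Weighted total:
  Participation 43 × 0.33 = 14.19
  Weekly reports 100 × 0.14 = 14
  Assignments 54 × 0.15 = 8.1
  Written exam 54 × 0.06 = 3.24
  Term project 59 × 0.25 = 14.75
  Midterm exam 65 × 0.07 = 4.55
Sum = 58.83
58.83 < 60 → No Credit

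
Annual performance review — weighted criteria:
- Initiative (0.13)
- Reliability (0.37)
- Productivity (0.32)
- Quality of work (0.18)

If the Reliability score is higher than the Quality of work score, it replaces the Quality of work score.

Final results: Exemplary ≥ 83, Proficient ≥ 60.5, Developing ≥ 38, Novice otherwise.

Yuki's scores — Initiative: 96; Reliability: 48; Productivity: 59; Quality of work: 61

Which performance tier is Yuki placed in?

Reliability (48) ≤ Quality of work (61), so Quality of work stays at 61.
Weighted total:
  Initiative 96 × 0.13 = 12.48
  Reliability 48 × 0.37 = 17.76
  Productivity 59 × 0.32 = 18.88
  Quality of work 61 × 0.18 = 10.98
Sum = 60.1
60.1 is ≥ 38 and < 60.5 → Developing

Developing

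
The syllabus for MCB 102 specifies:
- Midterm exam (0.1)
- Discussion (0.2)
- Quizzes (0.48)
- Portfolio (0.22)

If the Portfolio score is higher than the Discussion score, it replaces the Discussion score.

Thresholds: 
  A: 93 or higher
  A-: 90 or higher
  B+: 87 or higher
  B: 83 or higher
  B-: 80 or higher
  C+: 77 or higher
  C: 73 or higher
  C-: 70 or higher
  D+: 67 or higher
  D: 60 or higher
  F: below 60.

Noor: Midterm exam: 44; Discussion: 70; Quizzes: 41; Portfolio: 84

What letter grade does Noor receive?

F

Portfolio (84) > Discussion (70), so Discussion counts as 84.
Weighted total:
  Midterm exam 44 × 0.1 = 4.4
  Discussion 84 × 0.2 = 16.8
  Quizzes 41 × 0.48 = 19.68
  Portfolio 84 × 0.22 = 18.48
Sum = 59.36
59.36 < 60 → F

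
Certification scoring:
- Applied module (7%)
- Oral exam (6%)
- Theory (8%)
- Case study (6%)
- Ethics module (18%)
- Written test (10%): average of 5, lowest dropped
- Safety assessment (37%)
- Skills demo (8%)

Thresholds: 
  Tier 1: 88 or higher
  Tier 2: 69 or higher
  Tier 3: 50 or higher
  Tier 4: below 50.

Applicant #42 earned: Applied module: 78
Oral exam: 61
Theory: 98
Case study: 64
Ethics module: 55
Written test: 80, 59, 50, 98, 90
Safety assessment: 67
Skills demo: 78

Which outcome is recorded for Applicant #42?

Written test: drop 50 → average of remaining 4 = 327/4 = 81.75
Weighted total:
  Applied module 78 × 0.07 = 5.46
  Oral exam 61 × 0.06 = 3.66
  Theory 98 × 0.08 = 7.84
  Case study 64 × 0.06 = 3.84
  Ethics module 55 × 0.18 = 9.9
  Written test 81.75 × 0.1 = 8.175
  Safety assessment 67 × 0.37 = 24.79
  Skills demo 78 × 0.08 = 6.24
Sum = 69.905
69.905 is ≥ 69 and < 88 → Tier 2

Tier 2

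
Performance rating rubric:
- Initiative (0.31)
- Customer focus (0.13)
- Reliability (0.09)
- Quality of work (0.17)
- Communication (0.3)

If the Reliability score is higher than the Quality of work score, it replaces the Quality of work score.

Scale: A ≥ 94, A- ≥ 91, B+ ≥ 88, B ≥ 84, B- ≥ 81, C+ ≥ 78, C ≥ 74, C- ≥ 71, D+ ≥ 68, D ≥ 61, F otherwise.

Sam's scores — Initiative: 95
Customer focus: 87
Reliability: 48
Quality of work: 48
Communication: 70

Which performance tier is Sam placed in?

Reliability (48) ≤ Quality of work (48), so Quality of work stays at 48.
Weighted total:
  Initiative 95 × 0.31 = 29.45
  Customer focus 87 × 0.13 = 11.31
  Reliability 48 × 0.09 = 4.32
  Quality of work 48 × 0.17 = 8.16
  Communication 70 × 0.3 = 21
Sum = 74.24
74.24 is ≥ 74 and < 78 → C

C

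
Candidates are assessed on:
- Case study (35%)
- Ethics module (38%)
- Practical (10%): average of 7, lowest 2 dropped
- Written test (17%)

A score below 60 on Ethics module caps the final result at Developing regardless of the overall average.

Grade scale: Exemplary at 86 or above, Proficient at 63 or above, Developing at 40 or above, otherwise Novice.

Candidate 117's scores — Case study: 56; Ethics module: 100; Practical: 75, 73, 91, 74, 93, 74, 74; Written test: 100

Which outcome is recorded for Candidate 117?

Proficient

Practical: drop 73, 74 → average of remaining 5 = 407/5 = 81.4
Ethics module score 100 ≥ 60: minimum met.
Weighted total:
  Case study 56 × 0.35 = 19.6
  Ethics module 100 × 0.38 = 38
  Practical 81.4 × 0.1 = 8.14
  Written test 100 × 0.17 = 17
Sum = 82.74
82.74 is ≥ 63 and < 86 → Proficient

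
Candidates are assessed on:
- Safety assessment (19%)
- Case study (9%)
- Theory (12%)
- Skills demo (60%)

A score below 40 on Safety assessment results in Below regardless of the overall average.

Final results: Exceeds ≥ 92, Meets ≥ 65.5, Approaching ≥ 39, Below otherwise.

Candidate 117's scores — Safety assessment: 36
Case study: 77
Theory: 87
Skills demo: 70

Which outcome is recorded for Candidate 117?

Below

Safety assessment score 36 < 40: minimum not met.
Weighted total:
  Safety assessment 36 × 0.19 = 6.84
  Case study 77 × 0.09 = 6.93
  Theory 87 × 0.12 = 10.44
  Skills demo 70 × 0.6 = 42
Sum = 66.21
Because the Safety assessment minimum was not met, the result is Below.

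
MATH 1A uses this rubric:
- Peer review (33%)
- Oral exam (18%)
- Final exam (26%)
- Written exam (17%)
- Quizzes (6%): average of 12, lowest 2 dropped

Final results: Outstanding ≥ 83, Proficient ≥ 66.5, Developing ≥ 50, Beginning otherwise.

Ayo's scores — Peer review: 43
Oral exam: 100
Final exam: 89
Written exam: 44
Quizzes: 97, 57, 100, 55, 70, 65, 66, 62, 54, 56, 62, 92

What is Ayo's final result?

Quizzes: drop 54, 55 → average of remaining 10 = 727/10 = 72.7
Weighted total:
  Peer review 43 × 0.33 = 14.19
  Oral exam 100 × 0.18 = 18
  Final exam 89 × 0.26 = 23.14
  Written exam 44 × 0.17 = 7.48
  Quizzes 72.7 × 0.06 = 4.362
Sum = 67.172
67.172 is ≥ 66.5 and < 83 → Proficient

Proficient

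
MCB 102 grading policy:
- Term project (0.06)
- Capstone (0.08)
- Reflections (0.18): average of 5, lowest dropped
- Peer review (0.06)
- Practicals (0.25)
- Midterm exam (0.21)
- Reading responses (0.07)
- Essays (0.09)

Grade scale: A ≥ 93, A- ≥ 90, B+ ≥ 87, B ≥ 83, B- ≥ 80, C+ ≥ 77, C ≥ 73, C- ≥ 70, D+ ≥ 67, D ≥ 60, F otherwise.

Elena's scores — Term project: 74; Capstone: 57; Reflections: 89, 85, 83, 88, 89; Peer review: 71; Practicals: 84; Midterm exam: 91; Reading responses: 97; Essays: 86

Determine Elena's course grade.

Reflections: drop 83 → average of remaining 4 = 351/4 = 87.75
Weighted total:
  Term project 74 × 0.06 = 4.44
  Capstone 57 × 0.08 = 4.56
  Reflections 87.75 × 0.18 = 15.795
  Peer review 71 × 0.06 = 4.26
  Practicals 84 × 0.25 = 21
  Midterm exam 91 × 0.21 = 19.11
  Reading responses 97 × 0.07 = 6.79
  Essays 86 × 0.09 = 7.74
Sum = 83.695
83.695 is ≥ 83 and < 87 → B

B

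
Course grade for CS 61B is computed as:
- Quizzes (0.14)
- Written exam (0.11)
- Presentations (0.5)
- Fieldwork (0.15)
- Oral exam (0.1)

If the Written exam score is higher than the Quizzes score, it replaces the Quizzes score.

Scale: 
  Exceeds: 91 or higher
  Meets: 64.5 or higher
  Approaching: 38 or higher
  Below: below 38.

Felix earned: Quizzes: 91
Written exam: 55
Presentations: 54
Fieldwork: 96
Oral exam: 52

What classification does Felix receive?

Meets

Written exam (55) ≤ Quizzes (91), so Quizzes stays at 91.
Weighted total:
  Quizzes 91 × 0.14 = 12.74
  Written exam 55 × 0.11 = 6.05
  Presentations 54 × 0.5 = 27
  Fieldwork 96 × 0.15 = 14.4
  Oral exam 52 × 0.1 = 5.2
Sum = 65.39
65.39 is ≥ 64.5 and < 91 → Meets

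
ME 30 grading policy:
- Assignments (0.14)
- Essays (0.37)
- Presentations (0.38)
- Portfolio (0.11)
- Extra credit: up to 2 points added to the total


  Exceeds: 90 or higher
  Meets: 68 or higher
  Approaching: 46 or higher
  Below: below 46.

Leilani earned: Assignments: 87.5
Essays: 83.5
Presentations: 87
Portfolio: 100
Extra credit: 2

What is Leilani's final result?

Meets

Weighted total:
  Assignments 87.5 × 0.14 = 12.25
  Essays 83.5 × 0.37 = 30.895
  Presentations 87 × 0.38 = 33.06
  Portfolio 100 × 0.11 = 11
Sum = 87.205
Extra credit: 87.205 + 2 = 89.205
89.205 is ≥ 68 and < 90 → Meets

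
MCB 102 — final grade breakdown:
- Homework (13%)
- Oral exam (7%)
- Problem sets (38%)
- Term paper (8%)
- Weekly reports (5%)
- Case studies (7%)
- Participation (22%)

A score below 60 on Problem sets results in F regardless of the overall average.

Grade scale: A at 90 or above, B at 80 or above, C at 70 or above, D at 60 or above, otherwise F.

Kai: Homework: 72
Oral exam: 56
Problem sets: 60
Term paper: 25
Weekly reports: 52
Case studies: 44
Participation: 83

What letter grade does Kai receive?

Problem sets score 60 ≥ 60: minimum met.
Weighted total:
  Homework 72 × 0.13 = 9.36
  Oral exam 56 × 0.07 = 3.92
  Problem sets 60 × 0.38 = 22.8
  Term paper 25 × 0.08 = 2
  Weekly reports 52 × 0.05 = 2.6
  Case studies 44 × 0.07 = 3.08
  Participation 83 × 0.22 = 18.26
Sum = 62.02
62.02 is ≥ 60 and < 70 → D

D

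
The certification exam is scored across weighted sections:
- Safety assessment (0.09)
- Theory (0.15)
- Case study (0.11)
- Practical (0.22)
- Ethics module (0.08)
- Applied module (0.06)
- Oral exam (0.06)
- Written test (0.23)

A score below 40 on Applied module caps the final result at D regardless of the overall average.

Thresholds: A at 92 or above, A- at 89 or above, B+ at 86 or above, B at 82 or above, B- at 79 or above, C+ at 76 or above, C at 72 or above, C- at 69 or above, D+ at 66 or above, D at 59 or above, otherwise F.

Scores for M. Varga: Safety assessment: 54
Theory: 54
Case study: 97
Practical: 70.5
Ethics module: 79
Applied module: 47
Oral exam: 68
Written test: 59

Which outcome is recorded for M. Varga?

D

Applied module score 47 ≥ 40: minimum met.
Weighted total:
  Safety assessment 54 × 0.09 = 4.86
  Theory 54 × 0.15 = 8.1
  Case study 97 × 0.11 = 10.67
  Practical 70.5 × 0.22 = 15.51
  Ethics module 79 × 0.08 = 6.32
  Applied module 47 × 0.06 = 2.82
  Oral exam 68 × 0.06 = 4.08
  Written test 59 × 0.23 = 13.57
Sum = 65.93
65.93 is ≥ 59 and < 66 → D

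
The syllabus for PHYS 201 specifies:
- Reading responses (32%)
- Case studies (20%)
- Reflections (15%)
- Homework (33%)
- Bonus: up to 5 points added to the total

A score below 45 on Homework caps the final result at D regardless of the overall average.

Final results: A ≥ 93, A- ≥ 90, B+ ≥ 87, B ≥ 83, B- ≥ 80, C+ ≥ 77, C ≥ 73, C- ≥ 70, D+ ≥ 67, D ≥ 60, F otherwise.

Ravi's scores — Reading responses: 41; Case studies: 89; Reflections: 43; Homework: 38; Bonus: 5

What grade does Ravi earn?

Homework score 38 < 45: minimum not met.
Weighted total:
  Reading responses 41 × 0.32 = 13.12
  Case studies 89 × 0.2 = 17.8
  Reflections 43 × 0.15 = 6.45
  Homework 38 × 0.33 = 12.54
Sum = 49.91
Bonus: 49.91 + 5 = 54.91
54.91 would be F; cap at D applies → F.

F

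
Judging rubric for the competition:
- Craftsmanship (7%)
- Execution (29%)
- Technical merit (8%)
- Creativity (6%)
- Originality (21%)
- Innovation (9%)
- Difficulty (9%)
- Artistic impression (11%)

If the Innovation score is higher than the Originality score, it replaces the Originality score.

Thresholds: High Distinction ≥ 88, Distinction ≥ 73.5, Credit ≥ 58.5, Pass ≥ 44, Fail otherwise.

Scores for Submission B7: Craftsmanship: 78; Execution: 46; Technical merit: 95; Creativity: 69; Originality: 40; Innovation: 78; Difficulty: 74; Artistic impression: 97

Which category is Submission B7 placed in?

Credit

Innovation (78) > Originality (40), so Originality counts as 78.
Weighted total:
  Craftsmanship 78 × 0.07 = 5.46
  Execution 46 × 0.29 = 13.34
  Technical merit 95 × 0.08 = 7.6
  Creativity 69 × 0.06 = 4.14
  Originality 78 × 0.21 = 16.38
  Innovation 78 × 0.09 = 7.02
  Difficulty 74 × 0.09 = 6.66
  Artistic impression 97 × 0.11 = 10.67
Sum = 71.27
71.27 is ≥ 58.5 and < 73.5 → Credit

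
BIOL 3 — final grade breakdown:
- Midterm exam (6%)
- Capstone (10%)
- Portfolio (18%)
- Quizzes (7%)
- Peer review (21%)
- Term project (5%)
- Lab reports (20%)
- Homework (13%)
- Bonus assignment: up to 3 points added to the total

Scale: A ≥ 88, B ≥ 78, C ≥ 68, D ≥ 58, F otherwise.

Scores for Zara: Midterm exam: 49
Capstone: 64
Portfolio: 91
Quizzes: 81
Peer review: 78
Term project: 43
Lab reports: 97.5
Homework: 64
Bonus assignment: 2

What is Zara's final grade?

B

Weighted total:
  Midterm exam 49 × 0.06 = 2.94
  Capstone 64 × 0.1 = 6.4
  Portfolio 91 × 0.18 = 16.38
  Quizzes 81 × 0.07 = 5.67
  Peer review 78 × 0.21 = 16.38
  Term project 43 × 0.05 = 2.15
  Lab reports 97.5 × 0.2 = 19.5
  Homework 64 × 0.13 = 8.32
Sum = 77.74
Bonus assignment: 77.74 + 2 = 79.74
79.74 is ≥ 78 and < 88 → B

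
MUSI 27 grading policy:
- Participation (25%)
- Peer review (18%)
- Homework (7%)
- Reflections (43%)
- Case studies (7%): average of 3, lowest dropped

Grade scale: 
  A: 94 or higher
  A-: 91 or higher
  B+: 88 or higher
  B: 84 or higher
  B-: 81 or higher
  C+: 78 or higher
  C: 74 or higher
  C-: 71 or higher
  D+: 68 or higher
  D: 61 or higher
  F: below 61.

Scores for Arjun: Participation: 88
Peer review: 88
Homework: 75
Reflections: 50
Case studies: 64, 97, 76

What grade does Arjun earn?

Case studies: drop 64 → average of remaining 2 = 173/2 = 86.5
Weighted total:
  Participation 88 × 0.25 = 22
  Peer review 88 × 0.18 = 15.84
  Homework 75 × 0.07 = 5.25
  Reflections 50 × 0.43 = 21.5
  Case studies 86.5 × 0.07 = 6.055
Sum = 70.645
70.645 is ≥ 68 and < 71 → D+

D+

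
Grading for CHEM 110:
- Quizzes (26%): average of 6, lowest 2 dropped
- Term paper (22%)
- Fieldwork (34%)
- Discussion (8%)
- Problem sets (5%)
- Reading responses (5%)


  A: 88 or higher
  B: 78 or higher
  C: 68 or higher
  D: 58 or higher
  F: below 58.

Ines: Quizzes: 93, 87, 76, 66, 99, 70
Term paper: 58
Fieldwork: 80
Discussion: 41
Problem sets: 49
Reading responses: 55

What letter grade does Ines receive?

Quizzes: drop 66, 70 → average of remaining 4 = 355/4 = 88.75
Weighted total:
  Quizzes 88.75 × 0.26 = 23.075
  Term paper 58 × 0.22 = 12.76
  Fieldwork 80 × 0.34 = 27.2
  Discussion 41 × 0.08 = 3.28
  Problem sets 49 × 0.05 = 2.45
  Reading responses 55 × 0.05 = 2.75
Sum = 71.515
71.515 is ≥ 68 and < 78 → C

C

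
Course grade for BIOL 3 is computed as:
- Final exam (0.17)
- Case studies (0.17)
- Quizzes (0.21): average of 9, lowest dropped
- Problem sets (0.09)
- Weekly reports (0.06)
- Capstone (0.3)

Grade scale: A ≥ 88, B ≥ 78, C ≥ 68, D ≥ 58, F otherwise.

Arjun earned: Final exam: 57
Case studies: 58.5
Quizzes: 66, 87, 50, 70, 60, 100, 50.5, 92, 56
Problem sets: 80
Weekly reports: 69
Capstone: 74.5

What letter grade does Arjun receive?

C

Quizzes: drop 50 → average of remaining 8 = 581.5/8 = 72.6875
Weighted total:
  Final exam 57 × 0.17 = 9.69
  Case studies 58.5 × 0.17 = 9.945
  Quizzes 72.6875 × 0.21 = 15.264375
  Problem sets 80 × 0.09 = 7.2
  Weekly reports 69 × 0.06 = 4.14
  Capstone 74.5 × 0.3 = 22.35
Sum = 68.589375
68.589375 is ≥ 68 and < 78 → C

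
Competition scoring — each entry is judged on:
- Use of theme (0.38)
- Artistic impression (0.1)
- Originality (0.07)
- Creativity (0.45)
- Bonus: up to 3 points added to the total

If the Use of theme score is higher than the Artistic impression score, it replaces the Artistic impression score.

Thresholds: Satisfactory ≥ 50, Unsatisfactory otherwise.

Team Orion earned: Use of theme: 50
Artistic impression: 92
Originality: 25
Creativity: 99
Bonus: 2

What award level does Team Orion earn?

Use of theme (50) ≤ Artistic impression (92), so Artistic impression stays at 92.
Weighted total:
  Use of theme 50 × 0.38 = 19
  Artistic impression 92 × 0.1 = 9.2
  Originality 25 × 0.07 = 1.75
  Creativity 99 × 0.45 = 44.55
Sum = 74.5
Bonus: 74.5 + 2 = 76.5
76.5 ≥ 50 → Satisfactory

Satisfactory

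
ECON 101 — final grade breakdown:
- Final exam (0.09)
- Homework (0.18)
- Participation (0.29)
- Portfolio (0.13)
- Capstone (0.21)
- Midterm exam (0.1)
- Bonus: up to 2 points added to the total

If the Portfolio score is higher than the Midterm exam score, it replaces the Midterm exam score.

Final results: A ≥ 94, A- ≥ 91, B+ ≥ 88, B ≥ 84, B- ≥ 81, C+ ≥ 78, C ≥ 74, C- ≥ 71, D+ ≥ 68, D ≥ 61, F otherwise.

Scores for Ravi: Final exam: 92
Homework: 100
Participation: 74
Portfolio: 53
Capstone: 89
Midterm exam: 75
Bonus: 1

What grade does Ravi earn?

Portfolio (53) ≤ Midterm exam (75), so Midterm exam stays at 75.
Weighted total:
  Final exam 92 × 0.09 = 8.28
  Homework 100 × 0.18 = 18
  Participation 74 × 0.29 = 21.46
  Portfolio 53 × 0.13 = 6.89
  Capstone 89 × 0.21 = 18.69
  Midterm exam 75 × 0.1 = 7.5
Sum = 80.82
Bonus: 80.82 + 1 = 81.82
81.82 is ≥ 81 and < 84 → B-

B-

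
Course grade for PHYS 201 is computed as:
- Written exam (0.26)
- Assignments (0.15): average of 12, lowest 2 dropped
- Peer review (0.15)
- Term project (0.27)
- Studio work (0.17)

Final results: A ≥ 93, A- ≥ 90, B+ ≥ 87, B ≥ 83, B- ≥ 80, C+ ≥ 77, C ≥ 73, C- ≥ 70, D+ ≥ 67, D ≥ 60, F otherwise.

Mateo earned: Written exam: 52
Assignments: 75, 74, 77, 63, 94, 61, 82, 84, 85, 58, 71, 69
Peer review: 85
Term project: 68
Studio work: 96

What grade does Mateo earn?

Assignments: drop 58, 61 → average of remaining 10 = 774/10 = 77.4
Weighted total:
  Written exam 52 × 0.26 = 13.52
  Assignments 77.4 × 0.15 = 11.61
  Peer review 85 × 0.15 = 12.75
  Term project 68 × 0.27 = 18.36
  Studio work 96 × 0.17 = 16.32
Sum = 72.56
72.56 is ≥ 70 and < 73 → C-

C-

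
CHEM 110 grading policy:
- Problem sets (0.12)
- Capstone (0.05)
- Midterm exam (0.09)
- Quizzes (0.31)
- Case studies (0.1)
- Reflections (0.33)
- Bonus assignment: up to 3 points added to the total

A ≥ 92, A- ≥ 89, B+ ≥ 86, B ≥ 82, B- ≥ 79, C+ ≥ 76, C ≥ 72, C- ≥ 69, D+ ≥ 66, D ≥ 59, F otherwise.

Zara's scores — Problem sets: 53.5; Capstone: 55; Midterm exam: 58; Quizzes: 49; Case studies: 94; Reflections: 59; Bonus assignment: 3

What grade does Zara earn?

Weighted total:
  Problem sets 53.5 × 0.12 = 6.42
  Capstone 55 × 0.05 = 2.75
  Midterm exam 58 × 0.09 = 5.22
  Quizzes 49 × 0.31 = 15.19
  Case studies 94 × 0.1 = 9.4
  Reflections 59 × 0.33 = 19.47
Sum = 58.45
Bonus assignment: 58.45 + 3 = 61.45
61.45 is ≥ 59 and < 66 → D

D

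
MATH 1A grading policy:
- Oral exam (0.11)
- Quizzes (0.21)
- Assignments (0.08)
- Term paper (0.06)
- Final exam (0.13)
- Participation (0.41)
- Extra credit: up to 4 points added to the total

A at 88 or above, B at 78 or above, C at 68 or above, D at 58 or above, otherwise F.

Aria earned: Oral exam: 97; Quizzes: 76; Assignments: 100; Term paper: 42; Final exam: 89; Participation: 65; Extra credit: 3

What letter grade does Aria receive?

Weighted total:
  Oral exam 97 × 0.11 = 10.67
  Quizzes 76 × 0.21 = 15.96
  Assignments 100 × 0.08 = 8
  Term paper 42 × 0.06 = 2.52
  Final exam 89 × 0.13 = 11.57
  Participation 65 × 0.41 = 26.65
Sum = 75.37
Extra credit: 75.37 + 3 = 78.37
78.37 is ≥ 78 and < 88 → B

B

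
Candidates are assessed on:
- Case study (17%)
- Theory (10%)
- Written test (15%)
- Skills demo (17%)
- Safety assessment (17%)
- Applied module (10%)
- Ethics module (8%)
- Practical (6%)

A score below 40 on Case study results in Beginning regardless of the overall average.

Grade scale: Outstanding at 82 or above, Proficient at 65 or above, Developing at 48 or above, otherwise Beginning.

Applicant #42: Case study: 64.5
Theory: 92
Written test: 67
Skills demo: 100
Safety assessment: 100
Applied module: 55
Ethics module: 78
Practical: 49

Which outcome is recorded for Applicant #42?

Proficient

Case study score 64.5 ≥ 40: minimum met.
Weighted total:
  Case study 64.5 × 0.17 = 10.965
  Theory 92 × 0.1 = 9.2
  Written test 67 × 0.15 = 10.05
  Skills demo 100 × 0.17 = 17
  Safety assessment 100 × 0.17 = 17
  Applied module 55 × 0.1 = 5.5
  Ethics module 78 × 0.08 = 6.24
  Practical 49 × 0.06 = 2.94
Sum = 78.895
78.895 is ≥ 65 and < 82 → Proficient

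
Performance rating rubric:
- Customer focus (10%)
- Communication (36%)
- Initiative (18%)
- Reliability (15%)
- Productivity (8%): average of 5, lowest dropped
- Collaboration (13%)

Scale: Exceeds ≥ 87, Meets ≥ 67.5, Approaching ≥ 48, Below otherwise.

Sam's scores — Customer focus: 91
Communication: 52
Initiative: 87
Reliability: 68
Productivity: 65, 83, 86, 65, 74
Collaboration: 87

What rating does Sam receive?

Meets

Productivity: drop 65 → average of remaining 4 = 308/4 = 77
Weighted total:
  Customer focus 91 × 0.1 = 9.1
  Communication 52 × 0.36 = 18.72
  Initiative 87 × 0.18 = 15.66
  Reliability 68 × 0.15 = 10.2
  Productivity 77 × 0.08 = 6.16
  Collaboration 87 × 0.13 = 11.31
Sum = 71.15
71.15 is ≥ 67.5 and < 87 → Meets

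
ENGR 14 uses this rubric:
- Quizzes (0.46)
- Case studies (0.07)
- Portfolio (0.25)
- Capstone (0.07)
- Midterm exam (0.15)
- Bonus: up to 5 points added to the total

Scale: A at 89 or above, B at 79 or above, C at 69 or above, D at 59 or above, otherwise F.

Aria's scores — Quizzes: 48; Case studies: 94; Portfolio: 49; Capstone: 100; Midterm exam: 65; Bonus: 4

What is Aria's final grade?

D

Weighted total:
  Quizzes 48 × 0.46 = 22.08
  Case studies 94 × 0.07 = 6.58
  Portfolio 49 × 0.25 = 12.25
  Capstone 100 × 0.07 = 7
  Midterm exam 65 × 0.15 = 9.75
Sum = 57.66
Bonus: 57.66 + 4 = 61.66
61.66 is ≥ 59 and < 69 → D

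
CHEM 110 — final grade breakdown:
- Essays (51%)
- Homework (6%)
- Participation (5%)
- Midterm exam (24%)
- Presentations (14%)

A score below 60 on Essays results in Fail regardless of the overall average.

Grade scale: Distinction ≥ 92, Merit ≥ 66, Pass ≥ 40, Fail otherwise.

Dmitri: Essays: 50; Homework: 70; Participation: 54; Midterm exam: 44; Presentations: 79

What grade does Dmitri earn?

Fail

Essays score 50 < 60: minimum not met.
Weighted total:
  Essays 50 × 0.51 = 25.5
  Homework 70 × 0.06 = 4.2
  Participation 54 × 0.05 = 2.7
  Midterm exam 44 × 0.24 = 10.56
  Presentations 79 × 0.14 = 11.06
Sum = 54.02
Because the Essays minimum was not met, the result is Fail.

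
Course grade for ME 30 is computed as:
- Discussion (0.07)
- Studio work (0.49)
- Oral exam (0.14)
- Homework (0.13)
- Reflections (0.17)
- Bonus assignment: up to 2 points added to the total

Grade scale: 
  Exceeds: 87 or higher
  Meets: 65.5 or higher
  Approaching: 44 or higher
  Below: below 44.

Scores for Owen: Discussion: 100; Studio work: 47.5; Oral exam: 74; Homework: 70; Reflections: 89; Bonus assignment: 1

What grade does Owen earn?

Meets

Weighted total:
  Discussion 100 × 0.07 = 7
  Studio work 47.5 × 0.49 = 23.275
  Oral exam 74 × 0.14 = 10.36
  Homework 70 × 0.13 = 9.1
  Reflections 89 × 0.17 = 15.13
Sum = 64.865
Bonus assignment: 64.865 + 1 = 65.865
65.865 is ≥ 65.5 and < 87 → Meets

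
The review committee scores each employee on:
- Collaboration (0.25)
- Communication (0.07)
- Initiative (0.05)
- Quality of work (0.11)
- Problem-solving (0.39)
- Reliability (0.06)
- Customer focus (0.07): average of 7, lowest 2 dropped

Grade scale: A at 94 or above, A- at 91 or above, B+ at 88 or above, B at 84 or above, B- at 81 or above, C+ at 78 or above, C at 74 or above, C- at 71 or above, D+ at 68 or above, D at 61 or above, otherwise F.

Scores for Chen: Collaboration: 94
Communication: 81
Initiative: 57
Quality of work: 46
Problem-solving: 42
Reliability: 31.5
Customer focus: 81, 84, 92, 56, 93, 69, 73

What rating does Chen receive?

D

Customer focus: drop 56, 69 → average of remaining 5 = 423/5 = 84.6
Weighted total:
  Collaboration 94 × 0.25 = 23.5
  Communication 81 × 0.07 = 5.67
  Initiative 57 × 0.05 = 2.85
  Quality of work 46 × 0.11 = 5.06
  Problem-solving 42 × 0.39 = 16.38
  Reliability 31.5 × 0.06 = 1.89
  Customer focus 84.6 × 0.07 = 5.922
Sum = 61.272
61.272 is ≥ 61 and < 68 → D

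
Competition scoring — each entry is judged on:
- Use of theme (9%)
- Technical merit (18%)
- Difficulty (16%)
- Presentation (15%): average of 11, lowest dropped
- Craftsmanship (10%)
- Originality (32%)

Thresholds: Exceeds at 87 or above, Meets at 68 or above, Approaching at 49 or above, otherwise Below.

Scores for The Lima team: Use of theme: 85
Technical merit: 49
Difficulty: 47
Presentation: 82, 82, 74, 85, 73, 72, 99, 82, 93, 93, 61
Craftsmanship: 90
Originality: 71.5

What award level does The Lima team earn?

Presentation: drop 61 → average of remaining 10 = 835/10 = 83.5
Weighted total:
  Use of theme 85 × 0.09 = 7.65
  Technical merit 49 × 0.18 = 8.82
  Difficulty 47 × 0.16 = 7.52
  Presentation 83.5 × 0.15 = 12.525
  Craftsmanship 90 × 0.1 = 9
  Originality 71.5 × 0.32 = 22.88
Sum = 68.395
68.395 is ≥ 68 and < 87 → Meets

Meets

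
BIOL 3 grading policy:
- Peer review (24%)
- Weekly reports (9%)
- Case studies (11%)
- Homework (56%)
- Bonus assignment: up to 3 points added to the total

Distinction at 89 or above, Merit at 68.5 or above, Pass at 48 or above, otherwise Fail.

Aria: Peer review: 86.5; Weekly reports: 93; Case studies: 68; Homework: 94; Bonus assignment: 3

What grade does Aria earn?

Distinction

Weighted total:
  Peer review 86.5 × 0.24 = 20.76
  Weekly reports 93 × 0.09 = 8.37
  Case studies 68 × 0.11 = 7.48
  Homework 94 × 0.56 = 52.64
Sum = 89.25
Bonus assignment: 89.25 + 3 = 92.25
92.25 ≥ 89 → Distinction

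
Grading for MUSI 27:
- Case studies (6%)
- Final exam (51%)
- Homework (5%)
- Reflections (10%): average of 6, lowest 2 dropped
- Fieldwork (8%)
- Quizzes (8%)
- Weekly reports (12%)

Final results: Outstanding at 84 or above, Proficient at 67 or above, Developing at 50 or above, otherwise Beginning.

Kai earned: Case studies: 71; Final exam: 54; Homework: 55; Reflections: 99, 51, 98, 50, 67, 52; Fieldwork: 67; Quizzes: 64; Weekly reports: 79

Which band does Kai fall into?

Developing

Reflections: drop 50, 51 → average of remaining 4 = 316/4 = 79
Weighted total:
  Case studies 71 × 0.06 = 4.26
  Final exam 54 × 0.51 = 27.54
  Homework 55 × 0.05 = 2.75
  Reflections 79 × 0.1 = 7.9
  Fieldwork 67 × 0.08 = 5.36
  Quizzes 64 × 0.08 = 5.12
  Weekly reports 79 × 0.12 = 9.48
Sum = 62.41
62.41 is ≥ 50 and < 67 → Developing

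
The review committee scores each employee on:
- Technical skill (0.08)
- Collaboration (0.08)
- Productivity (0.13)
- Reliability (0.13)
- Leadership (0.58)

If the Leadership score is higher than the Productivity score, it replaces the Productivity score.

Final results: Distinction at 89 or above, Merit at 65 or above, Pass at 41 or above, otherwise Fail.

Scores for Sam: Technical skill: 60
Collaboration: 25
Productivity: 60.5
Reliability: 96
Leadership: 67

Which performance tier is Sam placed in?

Leadership (67) > Productivity (60.5), so Productivity counts as 67.
Weighted total:
  Technical skill 60 × 0.08 = 4.8
  Collaboration 25 × 0.08 = 2
  Productivity 67 × 0.13 = 8.71
  Reliability 96 × 0.13 = 12.48
  Leadership 67 × 0.58 = 38.86
Sum = 66.85
66.85 is ≥ 65 and < 89 → Merit

Merit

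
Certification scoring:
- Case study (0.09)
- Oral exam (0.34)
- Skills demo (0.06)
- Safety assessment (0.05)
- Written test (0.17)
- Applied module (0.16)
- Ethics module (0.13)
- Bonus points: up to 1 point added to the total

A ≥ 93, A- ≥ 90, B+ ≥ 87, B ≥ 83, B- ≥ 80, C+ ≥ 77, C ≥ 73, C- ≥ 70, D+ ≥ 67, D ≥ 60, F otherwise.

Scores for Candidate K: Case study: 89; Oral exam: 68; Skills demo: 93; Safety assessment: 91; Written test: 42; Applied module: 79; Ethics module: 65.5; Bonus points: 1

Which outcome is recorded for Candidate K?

C-

Weighted total:
  Case study 89 × 0.09 = 8.01
  Oral exam 68 × 0.34 = 23.12
  Skills demo 93 × 0.06 = 5.58
  Safety assessment 91 × 0.05 = 4.55
  Written test 42 × 0.17 = 7.14
  Applied module 79 × 0.16 = 12.64
  Ethics module 65.5 × 0.13 = 8.515
Sum = 69.555
Bonus points: 69.555 + 1 = 70.555
70.555 is ≥ 70 and < 73 → C-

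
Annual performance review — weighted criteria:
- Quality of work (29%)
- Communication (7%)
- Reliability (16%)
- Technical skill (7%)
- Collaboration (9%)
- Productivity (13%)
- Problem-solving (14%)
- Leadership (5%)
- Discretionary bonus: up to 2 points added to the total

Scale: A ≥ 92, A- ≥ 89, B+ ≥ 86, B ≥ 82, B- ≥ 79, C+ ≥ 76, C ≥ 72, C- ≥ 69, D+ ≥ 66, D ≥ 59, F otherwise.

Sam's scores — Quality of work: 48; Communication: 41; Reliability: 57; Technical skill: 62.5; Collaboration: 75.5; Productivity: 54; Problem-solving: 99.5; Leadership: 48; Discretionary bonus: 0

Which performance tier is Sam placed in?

D

Weighted total:
  Quality of work 48 × 0.29 = 13.92
  Communication 41 × 0.07 = 2.87
  Reliability 57 × 0.16 = 9.12
  Technical skill 62.5 × 0.07 = 4.375
  Collaboration 75.5 × 0.09 = 6.795
  Productivity 54 × 0.13 = 7.02
  Problem-solving 99.5 × 0.14 = 13.93
  Leadership 48 × 0.05 = 2.4
Sum = 60.43
Discretionary bonus: 60.43 + 0 = 60.43
60.43 is ≥ 59 and < 66 → D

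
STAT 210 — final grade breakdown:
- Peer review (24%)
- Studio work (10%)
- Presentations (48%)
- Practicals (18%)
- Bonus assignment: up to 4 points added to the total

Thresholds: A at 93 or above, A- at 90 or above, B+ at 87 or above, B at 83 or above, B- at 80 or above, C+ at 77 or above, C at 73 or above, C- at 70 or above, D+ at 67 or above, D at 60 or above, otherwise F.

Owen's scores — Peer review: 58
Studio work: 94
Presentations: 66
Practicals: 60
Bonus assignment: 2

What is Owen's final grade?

D+

Weighted total:
  Peer review 58 × 0.24 = 13.92
  Studio work 94 × 0.1 = 9.4
  Presentations 66 × 0.48 = 31.68
  Practicals 60 × 0.18 = 10.8
Sum = 65.8
Bonus assignment: 65.8 + 2 = 67.8
67.8 is ≥ 67 and < 70 → D+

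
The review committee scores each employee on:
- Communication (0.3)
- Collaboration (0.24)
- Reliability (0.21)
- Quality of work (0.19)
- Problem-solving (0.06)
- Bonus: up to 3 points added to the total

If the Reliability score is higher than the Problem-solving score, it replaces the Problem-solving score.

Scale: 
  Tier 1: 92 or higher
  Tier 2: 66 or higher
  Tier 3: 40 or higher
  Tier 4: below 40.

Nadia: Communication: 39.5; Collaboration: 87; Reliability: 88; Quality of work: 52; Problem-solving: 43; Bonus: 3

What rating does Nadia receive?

Reliability (88) > Problem-solving (43), so Problem-solving counts as 88.
Weighted total:
  Communication 39.5 × 0.3 = 11.85
  Collaboration 87 × 0.24 = 20.88
  Reliability 88 × 0.21 = 18.48
  Quality of work 52 × 0.19 = 9.88
  Problem-solving 88 × 0.06 = 5.28
Sum = 66.37
Bonus: 66.37 + 3 = 69.37
69.37 is ≥ 66 and < 92 → Tier 2

Tier 2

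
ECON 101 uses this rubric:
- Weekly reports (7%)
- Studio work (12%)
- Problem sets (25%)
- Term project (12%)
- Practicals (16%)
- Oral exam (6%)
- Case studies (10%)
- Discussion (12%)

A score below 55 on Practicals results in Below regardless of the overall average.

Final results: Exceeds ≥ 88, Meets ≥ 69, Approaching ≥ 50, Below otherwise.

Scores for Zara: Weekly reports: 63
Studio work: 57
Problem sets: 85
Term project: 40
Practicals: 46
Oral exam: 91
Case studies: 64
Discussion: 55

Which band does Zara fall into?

Below

Practicals score 46 < 55: minimum not met.
Weighted total:
  Weekly reports 63 × 0.07 = 4.41
  Studio work 57 × 0.12 = 6.84
  Problem sets 85 × 0.25 = 21.25
  Term project 40 × 0.12 = 4.8
  Practicals 46 × 0.16 = 7.36
  Oral exam 91 × 0.06 = 5.46
  Case studies 64 × 0.1 = 6.4
  Discussion 55 × 0.12 = 6.6
Sum = 63.12
Because the Practicals minimum was not met, the result is Below.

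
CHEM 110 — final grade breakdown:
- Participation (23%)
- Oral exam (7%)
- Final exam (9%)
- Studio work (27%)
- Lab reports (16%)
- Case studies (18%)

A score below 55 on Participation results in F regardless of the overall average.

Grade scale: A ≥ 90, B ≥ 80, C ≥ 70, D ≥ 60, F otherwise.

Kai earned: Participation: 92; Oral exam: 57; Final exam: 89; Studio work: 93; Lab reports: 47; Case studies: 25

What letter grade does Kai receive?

C

Participation score 92 ≥ 55: minimum met.
Weighted total:
  Participation 92 × 0.23 = 21.16
  Oral exam 57 × 0.07 = 3.99
  Final exam 89 × 0.09 = 8.01
  Studio work 93 × 0.27 = 25.11
  Lab reports 47 × 0.16 = 7.52
  Case studies 25 × 0.18 = 4.5
Sum = 70.29
70.29 is ≥ 70 and < 80 → C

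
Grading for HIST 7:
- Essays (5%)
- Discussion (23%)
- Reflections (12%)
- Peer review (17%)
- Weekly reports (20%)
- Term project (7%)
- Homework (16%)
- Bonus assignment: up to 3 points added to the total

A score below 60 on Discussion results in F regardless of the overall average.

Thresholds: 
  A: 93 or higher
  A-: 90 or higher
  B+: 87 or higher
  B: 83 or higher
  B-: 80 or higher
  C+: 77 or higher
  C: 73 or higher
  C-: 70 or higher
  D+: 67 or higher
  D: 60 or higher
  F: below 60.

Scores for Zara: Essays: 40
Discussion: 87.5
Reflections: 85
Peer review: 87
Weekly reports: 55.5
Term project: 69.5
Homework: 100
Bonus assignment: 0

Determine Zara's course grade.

C+

Discussion score 87.5 ≥ 60: minimum met.
Weighted total:
  Essays 40 × 0.05 = 2
  Discussion 87.5 × 0.23 = 20.125
  Reflections 85 × 0.12 = 10.2
  Peer review 87 × 0.17 = 14.79
  Weekly reports 55.5 × 0.2 = 11.1
  Term project 69.5 × 0.07 = 4.865
  Homework 100 × 0.16 = 16
Sum = 79.08
Bonus assignment: 79.08 + 0 = 79.08
79.08 is ≥ 77 and < 80 → C+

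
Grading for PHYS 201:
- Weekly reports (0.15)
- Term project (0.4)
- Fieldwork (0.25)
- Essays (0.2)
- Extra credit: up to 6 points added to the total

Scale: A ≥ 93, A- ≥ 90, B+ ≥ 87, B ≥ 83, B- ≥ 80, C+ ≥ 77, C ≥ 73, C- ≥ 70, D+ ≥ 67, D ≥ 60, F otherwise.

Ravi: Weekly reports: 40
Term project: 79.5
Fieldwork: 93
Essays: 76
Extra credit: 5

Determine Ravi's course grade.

B-

Weighted total:
  Weekly reports 40 × 0.15 = 6
  Term project 79.5 × 0.4 = 31.8
  Fieldwork 93 × 0.25 = 23.25
  Essays 76 × 0.2 = 15.2
Sum = 76.25
Extra credit: 76.25 + 5 = 81.25
81.25 is ≥ 80 and < 83 → B-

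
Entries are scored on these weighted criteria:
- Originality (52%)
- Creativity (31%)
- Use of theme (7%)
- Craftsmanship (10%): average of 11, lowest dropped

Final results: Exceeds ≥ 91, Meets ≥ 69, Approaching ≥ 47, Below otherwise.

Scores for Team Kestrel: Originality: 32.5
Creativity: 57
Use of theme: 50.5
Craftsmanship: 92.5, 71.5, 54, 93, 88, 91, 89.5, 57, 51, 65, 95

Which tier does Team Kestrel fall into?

Below

Craftsmanship: drop 51 → average of remaining 10 = 796.5/10 = 79.65
Weighted total:
  Originality 32.5 × 0.52 = 16.9
  Creativity 57 × 0.31 = 17.67
  Use of theme 50.5 × 0.07 = 3.535
  Craftsmanship 79.65 × 0.1 = 7.965
Sum = 46.07
46.07 < 47 → Below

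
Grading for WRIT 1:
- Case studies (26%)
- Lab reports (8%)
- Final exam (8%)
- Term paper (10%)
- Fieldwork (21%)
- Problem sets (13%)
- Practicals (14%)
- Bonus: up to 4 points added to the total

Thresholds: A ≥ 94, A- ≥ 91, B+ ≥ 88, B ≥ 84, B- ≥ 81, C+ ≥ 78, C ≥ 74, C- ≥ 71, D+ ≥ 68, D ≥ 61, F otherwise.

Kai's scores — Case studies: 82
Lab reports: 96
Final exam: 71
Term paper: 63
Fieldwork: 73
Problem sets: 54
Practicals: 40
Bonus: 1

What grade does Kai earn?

Weighted total:
  Case studies 82 × 0.26 = 21.32
  Lab reports 96 × 0.08 = 7.68
  Final exam 71 × 0.08 = 5.68
  Term paper 63 × 0.1 = 6.3
  Fieldwork 73 × 0.21 = 15.33
  Problem sets 54 × 0.13 = 7.02
  Practicals 40 × 0.14 = 5.6
Sum = 68.93
Bonus: 68.93 + 1 = 69.93
69.93 is ≥ 68 and < 71 → D+

D+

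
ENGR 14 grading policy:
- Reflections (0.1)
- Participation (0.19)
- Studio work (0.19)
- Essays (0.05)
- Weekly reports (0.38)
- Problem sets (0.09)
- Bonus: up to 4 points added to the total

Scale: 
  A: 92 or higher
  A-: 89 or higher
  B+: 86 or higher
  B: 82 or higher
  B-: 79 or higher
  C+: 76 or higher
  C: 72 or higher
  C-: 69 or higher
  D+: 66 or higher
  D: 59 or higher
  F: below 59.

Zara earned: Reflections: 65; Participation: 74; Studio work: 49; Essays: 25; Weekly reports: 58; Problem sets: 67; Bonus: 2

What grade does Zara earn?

D

Weighted total:
  Reflections 65 × 0.1 = 6.5
  Participation 74 × 0.19 = 14.06
  Studio work 49 × 0.19 = 9.31
  Essays 25 × 0.05 = 1.25
  Weekly reports 58 × 0.38 = 22.04
  Problem sets 67 × 0.09 = 6.03
Sum = 59.19
Bonus: 59.19 + 2 = 61.19
61.19 is ≥ 59 and < 66 → D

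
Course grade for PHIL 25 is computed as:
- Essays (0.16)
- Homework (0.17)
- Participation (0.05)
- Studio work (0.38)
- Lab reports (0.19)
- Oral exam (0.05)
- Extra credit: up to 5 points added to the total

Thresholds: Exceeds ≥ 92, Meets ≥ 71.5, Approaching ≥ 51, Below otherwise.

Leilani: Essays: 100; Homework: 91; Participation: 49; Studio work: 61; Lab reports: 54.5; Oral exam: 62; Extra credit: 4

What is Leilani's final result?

Meets

Weighted total:
  Essays 100 × 0.16 = 16
  Homework 91 × 0.17 = 15.47
  Participation 49 × 0.05 = 2.45
  Studio work 61 × 0.38 = 23.18
  Lab reports 54.5 × 0.19 = 10.355
  Oral exam 62 × 0.05 = 3.1
Sum = 70.555
Extra credit: 70.555 + 4 = 74.555
74.555 is ≥ 71.5 and < 92 → Meets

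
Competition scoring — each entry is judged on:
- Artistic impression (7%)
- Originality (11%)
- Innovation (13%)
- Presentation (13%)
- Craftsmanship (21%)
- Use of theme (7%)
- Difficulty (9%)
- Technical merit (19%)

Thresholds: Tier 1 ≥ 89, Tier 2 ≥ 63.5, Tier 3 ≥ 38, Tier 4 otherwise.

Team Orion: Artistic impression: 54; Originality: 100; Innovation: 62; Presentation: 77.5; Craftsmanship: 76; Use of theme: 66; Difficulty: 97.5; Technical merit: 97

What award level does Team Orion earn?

Tier 2

Weighted total:
  Artistic impression 54 × 0.07 = 3.78
  Originality 100 × 0.11 = 11
  Innovation 62 × 0.13 = 8.06
  Presentation 77.5 × 0.13 = 10.075
  Craftsmanship 76 × 0.21 = 15.96
  Use of theme 66 × 0.07 = 4.62
  Difficulty 97.5 × 0.09 = 8.775
  Technical merit 97 × 0.19 = 18.43
Sum = 80.7
80.7 is ≥ 63.5 and < 89 → Tier 2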